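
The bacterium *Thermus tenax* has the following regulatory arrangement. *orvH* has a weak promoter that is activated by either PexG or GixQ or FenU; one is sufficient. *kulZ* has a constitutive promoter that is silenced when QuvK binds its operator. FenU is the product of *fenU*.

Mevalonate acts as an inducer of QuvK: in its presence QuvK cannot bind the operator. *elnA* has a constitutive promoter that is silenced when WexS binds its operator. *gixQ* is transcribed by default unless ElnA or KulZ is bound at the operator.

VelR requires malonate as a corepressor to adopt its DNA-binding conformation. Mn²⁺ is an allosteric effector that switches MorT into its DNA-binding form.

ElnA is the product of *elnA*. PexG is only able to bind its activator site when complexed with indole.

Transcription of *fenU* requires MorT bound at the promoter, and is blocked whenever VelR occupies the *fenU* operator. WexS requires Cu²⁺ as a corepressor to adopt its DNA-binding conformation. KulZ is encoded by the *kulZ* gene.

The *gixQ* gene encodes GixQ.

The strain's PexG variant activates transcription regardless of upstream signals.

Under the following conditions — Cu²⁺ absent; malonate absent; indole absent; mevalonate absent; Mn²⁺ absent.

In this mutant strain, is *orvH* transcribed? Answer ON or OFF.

PexG is constitutively active in this strain.
Cu²⁺ is absent, so WexS is inactive.
With no repressor bound, *elnA* is transcribed.
So ElnA is produced and active.
Mevalonate is absent, so QuvK is active.
With repressor QuvK bound, *kulZ* is not transcribed.
So KulZ is not produced.
With repressor ElnA bound, *gixQ* is not transcribed.
So GixQ is not produced.
Malonate is absent, so VelR is inactive.
Mn²⁺ is absent, so MorT is inactive.
Required activator MorT is absent, so *fenU* is not transcribed.
So FenU is not produced.
Activator PexG is present, so *orvH* is transcribed.

ON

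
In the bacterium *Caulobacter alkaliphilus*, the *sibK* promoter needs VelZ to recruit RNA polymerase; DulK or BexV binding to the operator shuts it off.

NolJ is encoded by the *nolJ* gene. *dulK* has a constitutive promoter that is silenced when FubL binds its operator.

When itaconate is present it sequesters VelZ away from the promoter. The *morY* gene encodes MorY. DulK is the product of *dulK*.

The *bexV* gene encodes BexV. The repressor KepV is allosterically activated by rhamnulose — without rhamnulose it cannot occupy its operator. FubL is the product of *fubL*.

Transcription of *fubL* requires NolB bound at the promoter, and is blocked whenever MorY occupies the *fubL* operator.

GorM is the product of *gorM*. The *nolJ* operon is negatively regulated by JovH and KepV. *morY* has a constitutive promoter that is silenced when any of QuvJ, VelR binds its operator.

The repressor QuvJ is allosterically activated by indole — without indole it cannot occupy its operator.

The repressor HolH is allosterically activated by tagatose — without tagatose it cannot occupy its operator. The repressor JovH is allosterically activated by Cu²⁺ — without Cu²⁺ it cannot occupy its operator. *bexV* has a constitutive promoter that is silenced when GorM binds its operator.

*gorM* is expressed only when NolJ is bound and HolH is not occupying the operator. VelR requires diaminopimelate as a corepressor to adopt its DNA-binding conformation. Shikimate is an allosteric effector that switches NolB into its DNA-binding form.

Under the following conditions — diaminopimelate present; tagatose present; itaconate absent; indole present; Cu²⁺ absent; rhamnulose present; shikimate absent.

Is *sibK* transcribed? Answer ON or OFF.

Indole is present, so QuvJ is active.
Diaminopimelate is present, so VelR is active.
With repressor QuvJ bound, *morY* is not transcribed.
So MorY is not produced.
Shikimate is absent, so NolB is inactive.
Required activator NolB is absent, so *fubL* is not transcribed.
So FubL is not produced.
With no repressor bound, *dulK* is transcribed.
So DulK is produced and active.
Itaconate is absent, so VelZ is active.
Cu²⁺ is absent, so JovH is inactive.
Rhamnulose is present, so KepV is active.
With repressor KepV bound, *nolJ* is not transcribed.
So NolJ is not produced.
Tagatose is present, so HolH is active.
With repressor HolH bound, *gorM* is not transcribed.
So GorM is not produced.
With no repressor bound, *bexV* is transcribed.
So BexV is produced and active.
With repressor DulK bound, *sibK* is not transcribed.

OFF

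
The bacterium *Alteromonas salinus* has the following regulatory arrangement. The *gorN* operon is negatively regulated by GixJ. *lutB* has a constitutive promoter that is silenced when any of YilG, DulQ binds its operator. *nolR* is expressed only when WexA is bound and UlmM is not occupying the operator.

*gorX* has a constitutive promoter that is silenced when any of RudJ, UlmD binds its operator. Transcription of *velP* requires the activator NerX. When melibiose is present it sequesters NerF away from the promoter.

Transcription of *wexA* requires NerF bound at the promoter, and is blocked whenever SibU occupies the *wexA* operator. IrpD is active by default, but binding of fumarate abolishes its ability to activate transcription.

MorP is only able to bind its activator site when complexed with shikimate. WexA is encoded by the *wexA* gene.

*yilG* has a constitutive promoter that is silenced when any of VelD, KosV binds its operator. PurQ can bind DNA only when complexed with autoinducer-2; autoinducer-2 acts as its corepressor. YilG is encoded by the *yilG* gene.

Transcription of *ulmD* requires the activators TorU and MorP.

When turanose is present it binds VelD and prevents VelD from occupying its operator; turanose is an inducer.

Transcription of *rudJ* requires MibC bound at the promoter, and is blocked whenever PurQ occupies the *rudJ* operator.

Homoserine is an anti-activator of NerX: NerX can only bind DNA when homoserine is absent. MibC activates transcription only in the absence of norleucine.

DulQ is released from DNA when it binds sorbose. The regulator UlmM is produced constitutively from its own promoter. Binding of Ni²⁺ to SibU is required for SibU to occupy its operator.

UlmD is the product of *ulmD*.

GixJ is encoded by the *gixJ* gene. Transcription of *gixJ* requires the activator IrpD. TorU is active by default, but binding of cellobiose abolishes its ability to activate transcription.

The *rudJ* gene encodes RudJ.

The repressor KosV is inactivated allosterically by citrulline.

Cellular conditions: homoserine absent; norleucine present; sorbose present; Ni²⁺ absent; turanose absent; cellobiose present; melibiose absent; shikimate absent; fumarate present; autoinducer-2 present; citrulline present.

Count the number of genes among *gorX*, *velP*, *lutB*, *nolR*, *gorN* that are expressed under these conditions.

Autoinducer-2 is present, so PurQ is active.
Norleucine is present, so MibC is inactive.
With repressor PurQ bound, *rudJ* is not transcribed.
So RudJ is not produced.
Cellobiose is present, so TorU is inactive.
Shikimate is absent, so MorP is inactive.
Required activator TorU is absent, so *ulmD* is not transcribed.
So UlmD is not produced.
With no repressor bound, *gorX* is transcribed.
→ *gorX* is ON.
Homoserine is absent, so NerX is active.
No repressor is bound and NerX is active, so *velP* is transcribed.
→ *velP* is ON.
Turanose is absent, so VelD is active.
Citrulline is present, so KosV is inactive.
With repressor VelD bound, *yilG* is not transcribed.
So YilG is not produced.
Sorbose is present, so DulQ is inactive.
With no repressor bound, *lutB* is transcribed.
→ *lutB* is ON.
UlmM is produced constitutively and is active.
Ni²⁺ is absent, so SibU is inactive.
Melibiose is absent, so NerF is active.
No repressor is bound and NerF is active, so *wexA* is transcribed.
So WexA is produced and active.
With repressor UlmM bound, *nolR* is not transcribed.
→ *nolR* is OFF.
Fumarate is present, so IrpD is inactive.
Required activator IrpD is absent, so *gixJ* is not transcribed.
So GixJ is not produced.
With no repressor bound, *gorN* is transcribed.
→ *gorN* is ON.
4 of the 5 genes are transcribed.

4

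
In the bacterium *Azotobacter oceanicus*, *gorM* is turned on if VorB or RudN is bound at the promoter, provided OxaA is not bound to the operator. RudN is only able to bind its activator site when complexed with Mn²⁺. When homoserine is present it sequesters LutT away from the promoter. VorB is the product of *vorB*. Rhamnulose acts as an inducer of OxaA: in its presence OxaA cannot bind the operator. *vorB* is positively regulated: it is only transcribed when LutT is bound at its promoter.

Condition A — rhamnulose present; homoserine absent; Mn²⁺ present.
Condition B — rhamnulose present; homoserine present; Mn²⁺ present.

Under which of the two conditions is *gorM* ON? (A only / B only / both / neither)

Condition A:
Rhamnulose is present, so OxaA is inactive.
Homoserine is absent, so LutT is active.
No repressor is bound and LutT is active, so *vorB* is transcribed.
So VorB is produced and active.
Mn²⁺ is present, so RudN is active.
Activator VorB is present, so *gorM* is transcribed.
→ *gorM* is ON in A.
Condition B:
Rhamnulose is present, so OxaA is inactive.
Homoserine is present, so LutT is inactive.
Required activator LutT is absent, so *vorB* is not transcribed.
So VorB is not produced.
Mn²⁺ is present, so RudN is active.
Activator RudN is present, so *gorM* is transcribed.
→ *gorM* is ON in B.

both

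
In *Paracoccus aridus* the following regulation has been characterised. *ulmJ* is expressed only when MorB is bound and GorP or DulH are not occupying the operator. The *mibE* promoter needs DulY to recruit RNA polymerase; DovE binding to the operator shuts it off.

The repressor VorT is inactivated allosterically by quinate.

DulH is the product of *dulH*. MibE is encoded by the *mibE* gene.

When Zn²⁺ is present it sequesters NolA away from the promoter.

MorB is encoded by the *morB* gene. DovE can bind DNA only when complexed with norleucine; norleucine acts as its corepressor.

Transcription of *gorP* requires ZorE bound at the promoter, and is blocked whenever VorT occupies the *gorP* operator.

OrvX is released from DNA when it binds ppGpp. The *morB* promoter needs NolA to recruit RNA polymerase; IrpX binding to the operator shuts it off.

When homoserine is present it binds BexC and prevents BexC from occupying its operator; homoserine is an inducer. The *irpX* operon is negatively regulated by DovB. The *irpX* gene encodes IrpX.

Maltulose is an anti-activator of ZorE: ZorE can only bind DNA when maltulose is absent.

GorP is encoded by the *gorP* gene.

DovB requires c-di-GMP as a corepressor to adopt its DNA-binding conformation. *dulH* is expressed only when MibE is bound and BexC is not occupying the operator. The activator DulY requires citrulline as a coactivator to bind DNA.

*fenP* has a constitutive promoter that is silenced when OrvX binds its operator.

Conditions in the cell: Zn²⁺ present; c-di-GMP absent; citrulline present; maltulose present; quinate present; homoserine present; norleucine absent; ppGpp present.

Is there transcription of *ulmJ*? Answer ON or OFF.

c-di-GMP is absent, so DovB is inactive.
With no repressor bound, *irpX* is transcribed.
So IrpX is produced and active.
Zn²⁺ is present, so NolA is inactive.
With repressor IrpX bound, *morB* is not transcribed.
So MorB is not produced.
Quinate is present, so VorT is inactive.
Maltulose is present, so ZorE is inactive.
Required activator ZorE is absent, so *gorP* is not transcribed.
So GorP is not produced.
Homoserine is present, so BexC is inactive.
Citrulline is present, so DulY is active.
Norleucine is absent, so DovE is inactive.
No repressor is bound and DulY is active, so *mibE* is transcribed.
So MibE is produced and active.
No repressor is bound and MibE is active, so *dulH* is transcribed.
So DulH is produced and active.
With repressor DulH bound, *ulmJ* is not transcribed.

OFF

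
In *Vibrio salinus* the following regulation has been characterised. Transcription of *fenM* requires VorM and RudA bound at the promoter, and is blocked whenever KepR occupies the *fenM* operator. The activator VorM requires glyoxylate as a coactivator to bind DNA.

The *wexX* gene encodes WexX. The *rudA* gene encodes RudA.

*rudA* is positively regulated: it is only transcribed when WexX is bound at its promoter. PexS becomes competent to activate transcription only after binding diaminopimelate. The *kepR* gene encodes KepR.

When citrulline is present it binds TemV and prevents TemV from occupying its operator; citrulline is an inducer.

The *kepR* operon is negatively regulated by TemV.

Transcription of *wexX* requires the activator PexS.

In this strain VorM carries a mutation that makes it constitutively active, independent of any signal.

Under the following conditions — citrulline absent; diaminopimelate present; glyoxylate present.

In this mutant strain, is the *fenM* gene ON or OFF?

VorM is constitutively active in this strain.
Citrulline is absent, so TemV is active.
With repressor TemV bound, *kepR* is not transcribed.
So KepR is not produced.
Diaminopimelate is present, so PexS is active.
No repressor is bound and PexS is active, so *wexX* is transcribed.
So WexX is produced and active.
No repressor is bound and WexX is active, so *rudA* is transcribed.
So RudA is produced and active.
No repressor is bound and VorM and RudA are active, so *fenM* is transcribed.

ON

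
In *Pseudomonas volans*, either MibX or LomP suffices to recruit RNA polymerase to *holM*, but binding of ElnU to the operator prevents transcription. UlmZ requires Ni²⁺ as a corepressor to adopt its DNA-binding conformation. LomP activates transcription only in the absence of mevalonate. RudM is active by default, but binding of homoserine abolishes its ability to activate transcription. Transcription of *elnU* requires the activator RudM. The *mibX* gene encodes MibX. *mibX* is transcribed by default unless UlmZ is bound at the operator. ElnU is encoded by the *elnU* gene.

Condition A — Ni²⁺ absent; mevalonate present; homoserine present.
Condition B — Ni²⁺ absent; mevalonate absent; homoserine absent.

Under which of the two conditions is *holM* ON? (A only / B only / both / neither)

A only

Condition A:
Ni²⁺ is absent, so UlmZ is inactive.
With no repressor bound, *mibX* is transcribed.
So MibX is produced and active.
Mevalonate is present, so LomP is inactive.
Homoserine is present, so RudM is inactive.
Required activator RudM is absent, so *elnU* is not transcribed.
So ElnU is not produced.
Activator MibX is present, so *holM* is transcribed.
→ *holM* is ON in A.
Condition B:
Ni²⁺ is absent, so UlmZ is inactive.
With no repressor bound, *mibX* is transcribed.
So MibX is produced and active.
Mevalonate is absent, so LomP is active.
Homoserine is absent, so RudM is active.
No repressor is bound and RudM is active, so *elnU* is transcribed.
So ElnU is produced and active.
With repressor ElnU bound, *holM* is not transcribed.
→ *holM* is OFF in B.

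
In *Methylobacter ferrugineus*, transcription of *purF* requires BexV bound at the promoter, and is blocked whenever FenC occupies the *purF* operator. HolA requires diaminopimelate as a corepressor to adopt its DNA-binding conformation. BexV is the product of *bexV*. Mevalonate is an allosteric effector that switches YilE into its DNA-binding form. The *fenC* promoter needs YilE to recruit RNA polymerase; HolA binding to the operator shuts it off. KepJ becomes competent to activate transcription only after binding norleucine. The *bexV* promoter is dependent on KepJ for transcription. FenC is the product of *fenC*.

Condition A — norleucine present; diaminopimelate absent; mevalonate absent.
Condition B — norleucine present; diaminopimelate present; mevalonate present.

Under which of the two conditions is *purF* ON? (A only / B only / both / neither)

both

Condition A:
Norleucine is present, so KepJ is active.
No repressor is bound and KepJ is active, so *bexV* is transcribed.
So BexV is produced and active.
Diaminopimelate is absent, so HolA is inactive.
Mevalonate is absent, so YilE is inactive.
Required activator YilE is absent, so *fenC* is not transcribed.
So FenC is not produced.
No repressor is bound and BexV is active, so *purF* is transcribed.
→ *purF* is ON in A.
Condition B:
Norleucine is present, so KepJ is active.
No repressor is bound and KepJ is active, so *bexV* is transcribed.
So BexV is produced and active.
Diaminopimelate is present, so HolA is active.
Mevalonate is present, so YilE is active.
With repressor HolA bound, *fenC* is not transcribed.
So FenC is not produced.
No repressor is bound and BexV is active, so *purF* is transcribed.
→ *purF* is ON in B.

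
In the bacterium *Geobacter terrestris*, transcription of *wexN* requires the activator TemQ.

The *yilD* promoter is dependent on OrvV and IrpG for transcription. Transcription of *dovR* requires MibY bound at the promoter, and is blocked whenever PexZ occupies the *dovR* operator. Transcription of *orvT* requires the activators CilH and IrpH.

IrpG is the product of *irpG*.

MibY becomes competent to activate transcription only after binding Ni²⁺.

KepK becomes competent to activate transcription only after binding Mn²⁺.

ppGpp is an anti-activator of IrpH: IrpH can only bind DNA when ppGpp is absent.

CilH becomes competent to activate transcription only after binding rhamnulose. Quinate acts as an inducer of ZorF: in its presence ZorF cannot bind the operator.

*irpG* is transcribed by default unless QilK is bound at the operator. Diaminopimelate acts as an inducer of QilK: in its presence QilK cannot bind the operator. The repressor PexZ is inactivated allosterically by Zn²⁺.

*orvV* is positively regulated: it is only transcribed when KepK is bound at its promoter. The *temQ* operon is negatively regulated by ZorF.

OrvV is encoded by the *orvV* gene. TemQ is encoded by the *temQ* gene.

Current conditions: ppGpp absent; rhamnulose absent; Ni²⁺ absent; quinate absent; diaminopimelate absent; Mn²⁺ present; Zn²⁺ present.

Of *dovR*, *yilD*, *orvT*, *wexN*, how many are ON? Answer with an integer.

Ni²⁺ is absent, so MibY is inactive.
Zn²⁺ is present, so PexZ is inactive.
Required activator MibY is absent, so *dovR* is not transcribed.
→ *dovR* is OFF.
Mn²⁺ is present, so KepK is active.
No repressor is bound and KepK is active, so *orvV* is transcribed.
So OrvV is produced and active.
Diaminopimelate is absent, so QilK is active.
With repressor QilK bound, *irpG* is not transcribed.
So IrpG is not produced.
Required activator IrpG is absent, so *yilD* is not transcribed.
→ *yilD* is OFF.
Rhamnulose is absent, so CilH is inactive.
ppGpp is absent, so IrpH is active.
Required activator CilH is absent, so *orvT* is not transcribed.
→ *orvT* is OFF.
Quinate is absent, so ZorF is active.
With repressor ZorF bound, *temQ* is not transcribed.
So TemQ is not produced.
Required activator TemQ is absent, so *wexN* is not transcribed.
→ *wexN* is OFF.
0 of the 4 genes are transcribed.

0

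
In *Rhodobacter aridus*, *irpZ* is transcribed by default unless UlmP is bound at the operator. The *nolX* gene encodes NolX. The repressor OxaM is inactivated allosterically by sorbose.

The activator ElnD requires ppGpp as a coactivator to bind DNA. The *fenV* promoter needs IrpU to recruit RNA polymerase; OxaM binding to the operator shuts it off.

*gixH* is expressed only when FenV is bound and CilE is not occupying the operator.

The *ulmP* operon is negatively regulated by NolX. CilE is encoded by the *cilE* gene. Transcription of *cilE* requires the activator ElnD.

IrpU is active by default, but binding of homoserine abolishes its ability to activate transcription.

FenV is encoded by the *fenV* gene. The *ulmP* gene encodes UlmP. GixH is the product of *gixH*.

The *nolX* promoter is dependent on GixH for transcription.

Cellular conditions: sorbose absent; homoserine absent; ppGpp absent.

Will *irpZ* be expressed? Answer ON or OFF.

OFF

ppGpp is absent, so ElnD is inactive.
Required activator ElnD is absent, so *cilE* is not transcribed.
So CilE is not produced.
Sorbose is absent, so OxaM is active.
Homoserine is absent, so IrpU is active.
With repressor OxaM bound, *fenV* is not transcribed.
So FenV is not produced.
Required activator FenV is absent, so *gixH* is not transcribed.
So GixH is not produced.
Required activator GixH is absent, so *nolX* is not transcribed.
So NolX is not produced.
With no repressor bound, *ulmP* is transcribed.
So UlmP is produced and active.
With repressor UlmP bound, *irpZ* is not transcribed.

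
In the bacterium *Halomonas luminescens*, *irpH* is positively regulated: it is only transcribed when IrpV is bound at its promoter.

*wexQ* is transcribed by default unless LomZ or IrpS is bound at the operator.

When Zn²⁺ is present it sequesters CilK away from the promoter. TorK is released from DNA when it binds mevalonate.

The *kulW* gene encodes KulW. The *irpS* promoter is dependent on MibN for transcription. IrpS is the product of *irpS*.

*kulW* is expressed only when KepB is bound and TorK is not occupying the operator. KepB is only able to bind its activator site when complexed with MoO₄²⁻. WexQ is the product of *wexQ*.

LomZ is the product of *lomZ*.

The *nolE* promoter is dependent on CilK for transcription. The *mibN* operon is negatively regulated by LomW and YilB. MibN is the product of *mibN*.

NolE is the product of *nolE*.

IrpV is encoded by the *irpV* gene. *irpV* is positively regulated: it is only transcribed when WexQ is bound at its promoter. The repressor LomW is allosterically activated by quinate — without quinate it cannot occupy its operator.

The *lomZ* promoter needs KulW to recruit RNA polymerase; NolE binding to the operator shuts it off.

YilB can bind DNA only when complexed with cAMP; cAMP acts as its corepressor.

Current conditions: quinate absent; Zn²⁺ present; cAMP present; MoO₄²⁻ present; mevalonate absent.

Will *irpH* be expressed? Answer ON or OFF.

Zn²⁺ is present, so CilK is inactive.
Required activator CilK is absent, so *nolE* is not transcribed.
So NolE is not produced.
Mevalonate is absent, so TorK is active.
MoO₄²⁻ is present, so KepB is active.
With repressor TorK bound, *kulW* is not transcribed.
So KulW is not produced.
Required activator KulW is absent, so *lomZ* is not transcribed.
So LomZ is not produced.
Quinate is absent, so LomW is inactive.
cAMP is present, so YilB is active.
With repressor YilB bound, *mibN* is not transcribed.
So MibN is not produced.
Required activator MibN is absent, so *irpS* is not transcribed.
So IrpS is not produced.
With no repressor bound, *wexQ* is transcribed.
So WexQ is produced and active.
No repressor is bound and WexQ is active, so *irpV* is transcribed.
So IrpV is produced and active.
No repressor is bound and IrpV is active, so *irpH* is transcribed.

ON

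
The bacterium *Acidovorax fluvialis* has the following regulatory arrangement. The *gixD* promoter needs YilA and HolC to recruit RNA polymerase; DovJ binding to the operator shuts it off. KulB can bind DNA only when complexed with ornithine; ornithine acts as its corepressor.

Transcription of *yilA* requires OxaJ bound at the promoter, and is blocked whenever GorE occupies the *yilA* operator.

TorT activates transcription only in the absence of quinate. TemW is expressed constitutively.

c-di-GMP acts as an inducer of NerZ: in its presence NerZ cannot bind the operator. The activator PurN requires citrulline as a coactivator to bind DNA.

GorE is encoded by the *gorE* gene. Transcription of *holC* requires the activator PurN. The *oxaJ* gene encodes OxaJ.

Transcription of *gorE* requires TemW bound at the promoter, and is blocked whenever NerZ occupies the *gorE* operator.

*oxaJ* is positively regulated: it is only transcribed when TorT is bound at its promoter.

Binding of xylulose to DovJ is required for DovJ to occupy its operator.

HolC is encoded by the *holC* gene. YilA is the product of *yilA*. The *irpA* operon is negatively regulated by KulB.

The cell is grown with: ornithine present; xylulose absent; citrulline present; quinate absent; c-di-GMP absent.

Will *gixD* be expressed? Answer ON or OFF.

Xylulose is absent, so DovJ is inactive.
c-di-GMP is absent, so NerZ is active.
TemW is produced constitutively and is active.
With repressor NerZ bound, *gorE* is not transcribed.
So GorE is not produced.
Quinate is absent, so TorT is active.
No repressor is bound and TorT is active, so *oxaJ* is transcribed.
So OxaJ is produced and active.
No repressor is bound and OxaJ is active, so *yilA* is transcribed.
So YilA is produced and active.
Citrulline is present, so PurN is active.
No repressor is bound and PurN is active, so *holC* is transcribed.
So HolC is produced and active.
No repressor is bound and YilA and HolC are active, so *gixD* is transcribed.

ON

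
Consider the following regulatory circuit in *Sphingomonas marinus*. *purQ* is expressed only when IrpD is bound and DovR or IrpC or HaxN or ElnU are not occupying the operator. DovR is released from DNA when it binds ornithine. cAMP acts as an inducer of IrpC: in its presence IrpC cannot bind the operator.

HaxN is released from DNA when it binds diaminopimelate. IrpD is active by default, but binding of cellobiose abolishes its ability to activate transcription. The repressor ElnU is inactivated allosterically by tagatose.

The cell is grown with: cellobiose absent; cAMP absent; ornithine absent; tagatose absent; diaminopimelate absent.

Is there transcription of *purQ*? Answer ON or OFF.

Ornithine is absent, so DovR is active.
Cellobiose is absent, so IrpD is active.
cAMP is absent, so IrpC is active.
Diaminopimelate is absent, so HaxN is active.
Tagatose is absent, so ElnU is active.
With repressor DovR bound, *purQ* is not transcribed.

OFF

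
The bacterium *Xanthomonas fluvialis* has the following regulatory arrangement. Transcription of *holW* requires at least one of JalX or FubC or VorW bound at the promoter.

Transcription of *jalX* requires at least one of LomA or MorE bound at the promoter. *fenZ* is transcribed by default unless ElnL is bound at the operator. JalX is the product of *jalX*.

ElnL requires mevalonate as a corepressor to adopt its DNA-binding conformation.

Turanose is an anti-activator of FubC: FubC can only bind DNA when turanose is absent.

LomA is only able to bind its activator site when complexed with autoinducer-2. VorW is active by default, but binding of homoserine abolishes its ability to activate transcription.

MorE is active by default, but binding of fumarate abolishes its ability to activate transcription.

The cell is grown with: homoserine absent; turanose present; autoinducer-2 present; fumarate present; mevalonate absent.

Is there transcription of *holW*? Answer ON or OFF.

ON

Autoinducer-2 is present, so LomA is active.
Fumarate is present, so MorE is inactive.
Activator LomA is present, so *jalX* is transcribed.
So JalX is produced and active.
Turanose is present, so FubC is inactive.
Homoserine is absent, so VorW is active.
Activator JalX is present, so *holW* is transcribed.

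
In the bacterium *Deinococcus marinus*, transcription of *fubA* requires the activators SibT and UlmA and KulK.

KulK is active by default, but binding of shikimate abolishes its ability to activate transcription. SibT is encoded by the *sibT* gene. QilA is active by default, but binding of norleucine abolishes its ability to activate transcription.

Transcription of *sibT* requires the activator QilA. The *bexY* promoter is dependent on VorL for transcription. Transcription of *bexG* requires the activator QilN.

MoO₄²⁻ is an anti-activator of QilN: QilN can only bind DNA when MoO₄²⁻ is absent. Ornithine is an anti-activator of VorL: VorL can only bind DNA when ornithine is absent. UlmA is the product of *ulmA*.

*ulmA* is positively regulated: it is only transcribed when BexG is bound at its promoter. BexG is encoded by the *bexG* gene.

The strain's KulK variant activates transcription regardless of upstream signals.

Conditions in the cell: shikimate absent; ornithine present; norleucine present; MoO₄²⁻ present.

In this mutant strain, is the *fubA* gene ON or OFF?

OFF

Norleucine is present, so QilA is inactive.
Required activator QilA is absent, so *sibT* is not transcribed.
So SibT is not produced.
MoO₄²⁻ is present, so QilN is inactive.
Required activator QilN is absent, so *bexG* is not transcribed.
So BexG is not produced.
Required activator BexG is absent, so *ulmA* is not transcribed.
So UlmA is not produced.
KulK is constitutively active in this strain.
Required activator SibT is absent, so *fubA* is not transcribed.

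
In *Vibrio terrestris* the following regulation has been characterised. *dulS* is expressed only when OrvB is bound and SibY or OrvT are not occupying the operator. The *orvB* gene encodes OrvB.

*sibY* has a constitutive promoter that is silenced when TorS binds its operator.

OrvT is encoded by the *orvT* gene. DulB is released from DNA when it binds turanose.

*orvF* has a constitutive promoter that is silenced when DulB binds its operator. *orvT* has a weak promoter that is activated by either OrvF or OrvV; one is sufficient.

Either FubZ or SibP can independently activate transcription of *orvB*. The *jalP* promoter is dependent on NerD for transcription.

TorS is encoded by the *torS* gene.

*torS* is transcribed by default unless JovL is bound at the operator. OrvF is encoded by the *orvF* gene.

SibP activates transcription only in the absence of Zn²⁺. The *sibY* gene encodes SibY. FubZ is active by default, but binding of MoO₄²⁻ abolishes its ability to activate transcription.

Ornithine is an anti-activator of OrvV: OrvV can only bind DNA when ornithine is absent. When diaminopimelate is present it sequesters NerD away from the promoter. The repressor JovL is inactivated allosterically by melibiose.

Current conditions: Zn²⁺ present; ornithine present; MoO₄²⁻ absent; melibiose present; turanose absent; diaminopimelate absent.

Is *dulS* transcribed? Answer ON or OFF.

MoO₄²⁻ is absent, so FubZ is active.
Zn²⁺ is present, so SibP is inactive.
Activator FubZ is present, so *orvB* is transcribed.
So OrvB is produced and active.
Melibiose is present, so JovL is inactive.
With no repressor bound, *torS* is transcribed.
So TorS is produced and active.
With repressor TorS bound, *sibY* is not transcribed.
So SibY is not produced.
Turanose is absent, so DulB is active.
With repressor DulB bound, *orvF* is not transcribed.
So OrvF is not produced.
Ornithine is present, so OrvV is inactive.
No activator is available at the *orvT* promoter, so *orvT* is not transcribed.
So OrvT is not produced.
No repressor is bound and OrvB is active, so *dulS* is transcribed.

ON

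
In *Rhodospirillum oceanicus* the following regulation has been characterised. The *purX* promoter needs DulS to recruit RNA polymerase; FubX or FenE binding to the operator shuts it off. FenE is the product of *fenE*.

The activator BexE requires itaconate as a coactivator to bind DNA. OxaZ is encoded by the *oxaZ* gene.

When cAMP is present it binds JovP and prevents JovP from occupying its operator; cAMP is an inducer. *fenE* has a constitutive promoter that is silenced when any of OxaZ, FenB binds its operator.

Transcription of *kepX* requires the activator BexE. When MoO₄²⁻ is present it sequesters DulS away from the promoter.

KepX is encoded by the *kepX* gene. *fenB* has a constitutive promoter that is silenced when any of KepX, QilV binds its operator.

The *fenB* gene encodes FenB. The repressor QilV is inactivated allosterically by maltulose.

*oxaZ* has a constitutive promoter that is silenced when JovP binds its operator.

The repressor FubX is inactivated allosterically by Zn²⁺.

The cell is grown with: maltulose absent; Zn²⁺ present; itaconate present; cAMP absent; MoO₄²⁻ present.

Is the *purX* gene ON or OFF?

MoO₄²⁻ is present, so DulS is inactive.
Zn²⁺ is present, so FubX is inactive.
cAMP is absent, so JovP is active.
With repressor JovP bound, *oxaZ* is not transcribed.
So OxaZ is not produced.
Itaconate is present, so BexE is active.
No repressor is bound and BexE is active, so *kepX* is transcribed.
So KepX is produced and active.
Maltulose is absent, so QilV is active.
With repressor KepX bound, *fenB* is not transcribed.
So FenB is not produced.
With no repressor bound, *fenE* is transcribed.
So FenE is produced and active.
With repressor FenE bound, *purX* is not transcribed.

OFF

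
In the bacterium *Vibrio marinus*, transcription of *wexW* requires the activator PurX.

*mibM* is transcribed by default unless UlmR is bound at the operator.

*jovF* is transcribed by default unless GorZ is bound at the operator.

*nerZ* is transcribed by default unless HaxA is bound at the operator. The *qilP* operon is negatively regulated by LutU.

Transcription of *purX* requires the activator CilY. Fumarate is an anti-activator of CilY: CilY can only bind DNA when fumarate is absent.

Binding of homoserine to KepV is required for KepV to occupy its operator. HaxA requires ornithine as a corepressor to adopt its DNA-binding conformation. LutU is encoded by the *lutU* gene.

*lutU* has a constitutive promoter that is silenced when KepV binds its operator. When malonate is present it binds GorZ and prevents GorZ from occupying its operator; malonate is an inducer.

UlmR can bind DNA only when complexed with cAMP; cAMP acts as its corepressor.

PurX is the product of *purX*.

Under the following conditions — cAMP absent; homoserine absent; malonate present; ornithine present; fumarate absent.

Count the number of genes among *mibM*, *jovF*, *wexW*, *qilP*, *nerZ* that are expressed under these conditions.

cAMP is absent, so UlmR is inactive.
With no repressor bound, *mibM* is transcribed.
→ *mibM* is ON.
Malonate is present, so GorZ is inactive.
With no repressor bound, *jovF* is transcribed.
→ *jovF* is ON.
Fumarate is absent, so CilY is active.
No repressor is bound and CilY is active, so *purX* is transcribed.
So PurX is produced and active.
No repressor is bound and PurX is active, so *wexW* is transcribed.
→ *wexW* is ON.
Homoserine is absent, so KepV is inactive.
With no repressor bound, *lutU* is transcribed.
So LutU is produced and active.
With repressor LutU bound, *qilP* is not transcribed.
→ *qilP* is OFF.
Ornithine is present, so HaxA is active.
With repressor HaxA bound, *nerZ* is not transcribed.
→ *nerZ* is OFF.
3 of the 5 genes are transcribed.

3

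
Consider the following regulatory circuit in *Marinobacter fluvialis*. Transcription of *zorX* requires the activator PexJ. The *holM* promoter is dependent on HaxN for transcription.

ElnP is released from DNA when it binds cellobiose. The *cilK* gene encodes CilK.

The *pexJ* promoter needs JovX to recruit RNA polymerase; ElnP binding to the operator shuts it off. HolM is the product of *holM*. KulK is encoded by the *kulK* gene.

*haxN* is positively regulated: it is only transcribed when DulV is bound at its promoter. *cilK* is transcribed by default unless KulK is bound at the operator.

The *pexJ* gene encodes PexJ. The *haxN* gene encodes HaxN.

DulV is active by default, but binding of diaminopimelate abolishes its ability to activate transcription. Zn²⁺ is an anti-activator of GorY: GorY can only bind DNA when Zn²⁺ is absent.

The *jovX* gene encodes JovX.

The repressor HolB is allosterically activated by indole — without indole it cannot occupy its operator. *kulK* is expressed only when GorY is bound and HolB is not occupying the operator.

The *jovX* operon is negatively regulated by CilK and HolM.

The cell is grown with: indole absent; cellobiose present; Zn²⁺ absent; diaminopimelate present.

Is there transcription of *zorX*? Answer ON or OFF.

Zn²⁺ is absent, so GorY is active.
Indole is absent, so HolB is inactive.
No repressor is bound and GorY is active, so *kulK* is transcribed.
So KulK is produced and active.
With repressor KulK bound, *cilK* is not transcribed.
So CilK is not produced.
Diaminopimelate is present, so DulV is inactive.
Required activator DulV is absent, so *haxN* is not transcribed.
So HaxN is not produced.
Required activator HaxN is absent, so *holM* is not transcribed.
So HolM is not produced.
With no repressor bound, *jovX* is transcribed.
So JovX is produced and active.
Cellobiose is present, so ElnP is inactive.
No repressor is bound and JovX is active, so *pexJ* is transcribed.
So PexJ is produced and active.
No repressor is bound and PexJ is active, so *zorX* is transcribed.

ON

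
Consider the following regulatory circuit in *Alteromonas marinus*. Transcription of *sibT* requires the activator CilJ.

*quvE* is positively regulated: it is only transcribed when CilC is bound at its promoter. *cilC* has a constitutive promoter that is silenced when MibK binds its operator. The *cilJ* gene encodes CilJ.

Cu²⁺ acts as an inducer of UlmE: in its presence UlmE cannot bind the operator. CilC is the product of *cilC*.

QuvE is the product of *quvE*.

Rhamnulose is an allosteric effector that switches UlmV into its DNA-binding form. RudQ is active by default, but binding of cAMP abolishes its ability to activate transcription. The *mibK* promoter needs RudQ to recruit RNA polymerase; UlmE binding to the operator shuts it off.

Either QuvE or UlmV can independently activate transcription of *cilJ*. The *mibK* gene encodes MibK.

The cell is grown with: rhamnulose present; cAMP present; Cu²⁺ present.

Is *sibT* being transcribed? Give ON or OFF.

cAMP is present, so RudQ is inactive.
Cu²⁺ is present, so UlmE is inactive.
Required activator RudQ is absent, so *mibK* is not transcribed.
So MibK is not produced.
With no repressor bound, *cilC* is transcribed.
So CilC is produced and active.
No repressor is bound and CilC is active, so *quvE* is transcribed.
So QuvE is produced and active.
Rhamnulose is present, so UlmV is active.
Activator QuvE is present, so *cilJ* is transcribed.
So CilJ is produced and active.
No repressor is bound and CilJ is active, so *sibT* is transcribed.

ON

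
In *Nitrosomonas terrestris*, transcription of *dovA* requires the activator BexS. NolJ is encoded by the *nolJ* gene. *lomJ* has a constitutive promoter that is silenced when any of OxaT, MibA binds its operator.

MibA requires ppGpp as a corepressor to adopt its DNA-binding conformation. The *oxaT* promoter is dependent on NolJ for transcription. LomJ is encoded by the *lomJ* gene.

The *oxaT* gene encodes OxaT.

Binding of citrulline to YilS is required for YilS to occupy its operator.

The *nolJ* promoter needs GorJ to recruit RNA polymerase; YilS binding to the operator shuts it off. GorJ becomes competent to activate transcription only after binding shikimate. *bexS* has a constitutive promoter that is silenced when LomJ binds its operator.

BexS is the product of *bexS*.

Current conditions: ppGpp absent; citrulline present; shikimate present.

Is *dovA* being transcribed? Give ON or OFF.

Citrulline is present, so YilS is active.
Shikimate is present, so GorJ is active.
With repressor YilS bound, *nolJ* is not transcribed.
So NolJ is not produced.
Required activator NolJ is absent, so *oxaT* is not transcribed.
So OxaT is not produced.
ppGpp is absent, so MibA is inactive.
With no repressor bound, *lomJ* is transcribed.
So LomJ is produced and active.
With repressor LomJ bound, *bexS* is not transcribed.
So BexS is not produced.
Required activator BexS is absent, so *dovA* is not transcribed.

OFF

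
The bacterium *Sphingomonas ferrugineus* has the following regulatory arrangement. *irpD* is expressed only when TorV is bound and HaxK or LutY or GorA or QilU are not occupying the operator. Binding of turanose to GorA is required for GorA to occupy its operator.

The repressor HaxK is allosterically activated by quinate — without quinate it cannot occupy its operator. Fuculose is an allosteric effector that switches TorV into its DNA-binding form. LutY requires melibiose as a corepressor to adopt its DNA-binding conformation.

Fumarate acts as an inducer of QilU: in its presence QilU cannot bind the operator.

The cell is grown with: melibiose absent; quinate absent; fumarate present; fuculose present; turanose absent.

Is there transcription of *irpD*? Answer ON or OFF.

ON

Quinate is absent, so HaxK is inactive.
Melibiose is absent, so LutY is inactive.
Turanose is absent, so GorA is inactive.
Fumarate is present, so QilU is inactive.
Fuculose is present, so TorV is active.
No repressor is bound and TorV is active, so *irpD* is transcribed.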